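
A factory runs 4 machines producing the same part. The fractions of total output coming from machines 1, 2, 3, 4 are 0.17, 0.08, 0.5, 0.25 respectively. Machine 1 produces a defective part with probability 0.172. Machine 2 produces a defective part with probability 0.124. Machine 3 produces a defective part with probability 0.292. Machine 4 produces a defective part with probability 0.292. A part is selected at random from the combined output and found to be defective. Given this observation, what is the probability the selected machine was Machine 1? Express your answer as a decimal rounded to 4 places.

P(defective|M1) = 0.172; P(defective|M2) = 0.124; P(defective|M3) = 0.292; P(defective|M4) = 0.292.
Prior × likelihood for each source: 0.17·0.172=0.02924, 0.08·0.124=0.009920, 0.5·0.292=0.1460, 0.25·0.292=0.07300. Summing gives P(defective) = 0.25816.
P(Machine 1 | defective) = 0.02924 / 0.25816 = 0.1133.

Posterior probability ≈ 0.1133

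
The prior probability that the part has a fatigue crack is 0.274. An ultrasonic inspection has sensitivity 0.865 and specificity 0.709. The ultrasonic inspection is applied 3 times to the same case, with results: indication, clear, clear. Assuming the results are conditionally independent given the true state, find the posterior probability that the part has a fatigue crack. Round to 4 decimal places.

Posterior P(H) ≈ 0.0391

With H the event that the part has a fatigue crack, the joint likelihood of the observed sequence is P(data|H) = 0.865·0.135·0.135 = 0.015765 and P(data|¬H) = 0.291·0.709·0.709 = 0.14628.
Bayes: P(H|data) = 0.274·0.015765 / (0.274·0.015765 + 0.726·0.14628) = 0.0043195/0.11052 = 0.0391.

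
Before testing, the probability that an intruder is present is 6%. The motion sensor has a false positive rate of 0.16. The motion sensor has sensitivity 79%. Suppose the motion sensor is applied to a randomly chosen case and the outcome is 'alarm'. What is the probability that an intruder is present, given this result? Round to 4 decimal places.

Let H be the event that an intruder is present. P(H) = 0.06, so P(¬H) = 0.94. With E the 'alarm' result, P(E|H) = 0.79 and P(E|¬H) = 0.16.
P(E) = 0.79·0.06 + 0.16·0.94 = 0.047400 + 0.15040 = 0.19780.
By Bayes' theorem, P(H|E) = 0.047400 / 0.19780 = 0.2396.

P(H | E) ≈ 0.2396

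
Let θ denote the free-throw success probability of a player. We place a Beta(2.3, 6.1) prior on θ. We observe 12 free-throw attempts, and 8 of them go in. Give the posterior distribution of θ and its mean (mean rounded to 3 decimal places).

The binomial likelihood is conjugate to the Beta prior: with 8 successes and 4 failures, the posterior is Beta(2.3+8, 6.1+4) = Beta(10.3, 10.1).
E[θ | data] = 10.3/(10.3+10.1) = 0.505.

Posterior: Beta(10.3, 10.1); mean ≈ 0.505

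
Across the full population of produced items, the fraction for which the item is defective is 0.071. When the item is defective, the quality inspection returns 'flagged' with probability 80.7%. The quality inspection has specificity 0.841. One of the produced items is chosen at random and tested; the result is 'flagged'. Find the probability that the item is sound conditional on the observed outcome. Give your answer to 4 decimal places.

P(¬H | E) ≈ 0.7205

Write H for 'the item is defective'. Prior odds H:¬H = 0.071/0.929 = 0.076426. For the 'flagged' outcome, the likelihood ratio is 0.807/0.159 = 5.0755.
Posterior odds = 0.076426 × 5.0755 = 0.38790, so P(H|E) = 0.38790/(1+0.38790) = 0.2795. Then P(¬H|E) = 1 − 0.2795 = 0.7205.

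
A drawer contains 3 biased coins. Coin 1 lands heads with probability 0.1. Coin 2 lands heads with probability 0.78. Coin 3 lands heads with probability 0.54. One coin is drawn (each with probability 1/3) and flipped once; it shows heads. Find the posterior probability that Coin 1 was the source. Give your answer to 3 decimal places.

Tabulate prior·likelihood by source: [1] prior 0.333333, lik 0.1, product 0.03333; [2] prior 0.333333, lik 0.78, product 0.2600; [3] prior 0.333333, lik 0.54, product 0.1800.
Normalizing constant = 0.47333; the posterior for Coin 1 is its product over the sum, 0.03333/0.47333 = 0.070.

Posterior probability ≈ 0.070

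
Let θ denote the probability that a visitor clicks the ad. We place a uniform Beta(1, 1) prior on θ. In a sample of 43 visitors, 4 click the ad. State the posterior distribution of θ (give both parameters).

Posterior: Beta(5, 40)

Observing 4 successes and 39 failures updates Beta(1, 1) by adding the success and failure counts to the two shape parameters: α = 1+4 = 5, β = 1+39 = 40.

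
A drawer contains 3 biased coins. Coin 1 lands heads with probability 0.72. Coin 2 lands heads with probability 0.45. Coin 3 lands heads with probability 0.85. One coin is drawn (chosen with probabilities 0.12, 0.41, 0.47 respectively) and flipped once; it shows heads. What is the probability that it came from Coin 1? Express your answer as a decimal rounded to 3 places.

Posterior probability ≈ 0.129

P(heads|C1) = 0.72; P(heads|C2) = 0.45; P(heads|C3) = 0.85.
Prior × likelihood for each source: 0.12·0.72=0.08640, 0.41·0.45=0.1845, 0.47·0.85=0.3995. Summing gives P(heads) = 0.67040.
P(Coin 1 | heads) = 0.08640 / 0.67040 = 0.129.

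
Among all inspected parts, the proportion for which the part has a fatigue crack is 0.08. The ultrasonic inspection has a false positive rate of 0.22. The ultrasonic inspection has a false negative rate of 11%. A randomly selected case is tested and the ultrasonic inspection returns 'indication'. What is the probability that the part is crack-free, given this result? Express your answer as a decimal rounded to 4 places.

P(¬H | E) ≈ 0.7398

Write H for 'the part has a fatigue crack'. Prior odds H:¬H = 0.08/0.92 = 0.086957. For the 'indication' outcome, the likelihood ratio is 0.89/0.22 = 4.0455.
Posterior odds = 0.086957 × 4.0455 = 0.35178, so P(H|E) = 0.35178/(1+0.35178) = 0.2602. Then P(¬H|E) = 1 − 0.2602 = 0.7398.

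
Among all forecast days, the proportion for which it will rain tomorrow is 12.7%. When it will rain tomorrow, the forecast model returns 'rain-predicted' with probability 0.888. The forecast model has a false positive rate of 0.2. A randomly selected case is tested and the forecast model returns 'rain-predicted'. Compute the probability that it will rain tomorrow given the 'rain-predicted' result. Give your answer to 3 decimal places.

Let H be the event that it will rain tomorrow. P(H) = 0.127, so P(¬H) = 0.873. With E the 'rain-predicted' result, P(E|H) = 0.888 and P(E|¬H) = 0.2.
P(E) = 0.888·0.127 + 0.2·0.873 = 0.11278 + 0.17460 = 0.28738.
By Bayes' theorem, P(H|E) = 0.11278 / 0.28738 = 0.392.

P(H | E) ≈ 0.392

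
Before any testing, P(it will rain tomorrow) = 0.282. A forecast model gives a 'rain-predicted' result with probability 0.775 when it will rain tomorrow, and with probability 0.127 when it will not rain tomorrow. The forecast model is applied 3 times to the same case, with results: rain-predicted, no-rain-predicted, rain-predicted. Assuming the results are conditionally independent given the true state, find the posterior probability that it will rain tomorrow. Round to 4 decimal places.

Posterior P(H) ≈ 0.7903

With H the event that it will rain tomorrow, the joint likelihood of the observed sequence is P(data|H) = 0.775·0.225·0.775 = 0.13514 and P(data|¬H) = 0.127·0.873·0.127 = 0.014081.
Bayes: P(H|data) = 0.282·0.13514 / (0.282·0.13514 + 0.718·0.014081) = 0.038110/0.048220 = 0.7903.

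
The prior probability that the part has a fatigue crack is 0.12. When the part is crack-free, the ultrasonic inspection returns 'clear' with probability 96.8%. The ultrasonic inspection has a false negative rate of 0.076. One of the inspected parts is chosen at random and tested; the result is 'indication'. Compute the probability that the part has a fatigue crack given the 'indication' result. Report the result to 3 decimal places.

Let H be the event that the part has a fatigue crack. P(H) = 0.12, so P(¬H) = 0.88. With E the 'indication' result, P(E|H) = 0.924 and P(E|¬H) = 0.032.
P(E) = 0.924·0.12 + 0.032·0.88 = 0.11088 + 0.028160 = 0.13904.
By Bayes' theorem, P(H|E) = 0.11088 / 0.13904 = 0.797.

P(H | E) ≈ 0.797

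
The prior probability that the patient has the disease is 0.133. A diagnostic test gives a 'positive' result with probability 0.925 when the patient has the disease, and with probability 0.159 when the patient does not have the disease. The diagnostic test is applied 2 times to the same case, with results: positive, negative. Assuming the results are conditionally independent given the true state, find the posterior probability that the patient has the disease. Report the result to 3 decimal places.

Posterior P(H) ≈ 0.074

With H the event that the patient has the disease, the joint likelihood of the observed sequence is P(data|H) = 0.925·0.075 = 0.069375 and P(data|¬H) = 0.159·0.841 = 0.13372.
Bayes: P(H|data) = 0.133·0.069375 / (0.133·0.069375 + 0.867·0.13372) = 0.0092269/0.12516 = 0.0737.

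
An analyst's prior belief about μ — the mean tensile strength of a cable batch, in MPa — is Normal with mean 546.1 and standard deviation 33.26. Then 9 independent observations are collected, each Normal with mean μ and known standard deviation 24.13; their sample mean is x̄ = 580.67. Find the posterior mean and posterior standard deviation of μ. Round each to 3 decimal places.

Posterior mean ≈ 578.760; posterior SD ≈ 7.818

With known σ, the Normal prior is conjugate. Weight on the data is w = (n/σ²)/(n/σ² + 1/τ₀²) = 0.0154571/(0.0154571+0.00090397) = 0.94475.
Posterior mean = w·x̄ + (1−w)·μ₀ = 0.94475·580.67 + 0.055251·546.1 = 578.760. Posterior variance = 1/(0.0154571+0.00090397) = 61.1207, so SD = 7.818.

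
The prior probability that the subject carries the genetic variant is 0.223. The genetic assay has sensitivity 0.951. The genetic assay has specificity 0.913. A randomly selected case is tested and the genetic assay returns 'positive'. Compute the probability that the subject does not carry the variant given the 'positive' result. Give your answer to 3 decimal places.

P(¬H | E) ≈ 0.242

Write H for 'the subject carries the genetic variant'. Prior odds H:¬H = 0.223/0.777 = 0.28700. For the 'positive' outcome, the likelihood ratio is 0.951/0.087 = 10.931.
Posterior odds = 0.28700 × 10.931 = 3.1372, so P(H|E) = 3.1372/(1+3.1372) = 0.758. Then P(¬H|E) = 1 − 0.758 = 0.242.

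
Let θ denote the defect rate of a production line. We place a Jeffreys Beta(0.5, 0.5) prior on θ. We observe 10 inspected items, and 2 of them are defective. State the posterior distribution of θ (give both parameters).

The binomial likelihood is conjugate to the Beta prior: with 2 successes and 8 failures, the posterior is Beta(0.5+2, 0.5+8) = Beta(2.5, 8.5).

Posterior: Beta(2.5, 8.5)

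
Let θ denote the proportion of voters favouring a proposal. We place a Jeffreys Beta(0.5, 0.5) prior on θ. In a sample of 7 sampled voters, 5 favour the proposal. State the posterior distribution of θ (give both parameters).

The binomial likelihood is conjugate to the Beta prior: with 5 successes and 2 failures, the posterior is Beta(0.5+5, 0.5+2) = Beta(5.5, 2.5).

Posterior: Beta(5.5, 2.5)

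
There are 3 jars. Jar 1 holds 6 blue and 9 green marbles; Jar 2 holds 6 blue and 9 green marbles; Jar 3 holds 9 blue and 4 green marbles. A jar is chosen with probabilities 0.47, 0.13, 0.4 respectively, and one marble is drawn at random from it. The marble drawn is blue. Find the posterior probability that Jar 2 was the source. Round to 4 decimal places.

Posterior probability ≈ 0.1006

P(blue|Jar 1) = 0.4; P(blue|Jar 2) = 0.4; P(blue|Jar 3) = 0.6923.
Prior × likelihood for each source: 0.47·0.4=0.1880, 0.13·0.4=0.05200, 0.4·0.6923=0.2769. Summing gives P(blue) = 0.51692.
P(Jar 2 | blue) = 0.05200 / 0.51692 = 0.1006.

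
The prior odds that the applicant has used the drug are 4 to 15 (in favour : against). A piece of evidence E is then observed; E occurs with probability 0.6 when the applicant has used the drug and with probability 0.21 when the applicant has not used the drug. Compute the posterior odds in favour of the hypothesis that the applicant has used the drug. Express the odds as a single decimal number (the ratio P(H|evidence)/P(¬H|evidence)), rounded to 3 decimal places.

Prior odds = 4/15 = 0.26667.
Likelihood ratio for E = 0.6/0.21 = 2.8571.
Posterior odds = prior odds × LR = 0.76190.

Posterior odds ≈ 0.762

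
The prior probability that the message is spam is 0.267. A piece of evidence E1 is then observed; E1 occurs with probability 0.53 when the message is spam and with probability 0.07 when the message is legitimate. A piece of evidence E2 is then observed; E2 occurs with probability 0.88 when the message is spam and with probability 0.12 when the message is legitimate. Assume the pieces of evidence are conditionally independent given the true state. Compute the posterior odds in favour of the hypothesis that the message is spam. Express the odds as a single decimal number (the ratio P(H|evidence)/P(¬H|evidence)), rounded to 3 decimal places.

Posterior odds ≈ 20.225

Prior odds = 0.267/(1−0.267) = 0.36426. In log-odds, ln(0.36426) = -1.0099.
Add log likelihood ratios: ln(7.5714) + ln(7.3333) = 4.0168.
Posterior log-odds = 3.0069, so posterior odds = exp(3.0069) = 20.225.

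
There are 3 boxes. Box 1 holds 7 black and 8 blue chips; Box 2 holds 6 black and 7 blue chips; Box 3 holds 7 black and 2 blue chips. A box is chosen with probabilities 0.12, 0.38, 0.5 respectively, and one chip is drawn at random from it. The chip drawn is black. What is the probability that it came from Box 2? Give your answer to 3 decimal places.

Posterior probability ≈ 0.283

P(black|Box 1) = 0.4667; P(black|Box 2) = 0.4615; P(black|Box 3) = 0.7778.
Prior × likelihood for each source: 0.12·0.4667=0.05600, 0.38·0.4615=0.1754, 0.5·0.7778=0.3889. Summing gives P(black) = 0.62027.
P(Box 2 | black) = 0.1754 / 0.62027 = 0.283.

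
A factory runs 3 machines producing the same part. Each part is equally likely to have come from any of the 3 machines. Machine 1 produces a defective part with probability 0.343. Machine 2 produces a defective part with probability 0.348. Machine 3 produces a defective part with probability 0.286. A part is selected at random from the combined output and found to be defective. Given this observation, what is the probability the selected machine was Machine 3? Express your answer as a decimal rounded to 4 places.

Posterior probability ≈ 0.2927

Tabulate prior·likelihood by source: [1] prior 0.333333, lik 0.343, product 0.1143; [2] prior 0.333333, lik 0.348, product 0.1160; [3] prior 0.333333, lik 0.286, product 0.09533.
Normalizing constant = 0.32567; the posterior for Machine 3 is its product over the sum, 0.09533/0.32567 = 0.2927.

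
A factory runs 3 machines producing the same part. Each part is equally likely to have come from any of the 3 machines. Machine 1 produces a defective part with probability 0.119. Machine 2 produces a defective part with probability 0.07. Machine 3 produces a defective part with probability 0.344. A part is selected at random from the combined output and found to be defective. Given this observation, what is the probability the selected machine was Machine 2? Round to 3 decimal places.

Posterior probability ≈ 0.131

P(defective|M1) = 0.119; P(defective|M2) = 0.07; P(defective|M3) = 0.344.
Prior × likelihood for each source: 0.333333·0.119=0.03967, 0.333333·0.07=0.02333, 0.333333·0.344=0.1147. Summing gives P(defective) = 0.17767.
P(Machine 2 | defective) = 0.02333 / 0.17767 = 0.131.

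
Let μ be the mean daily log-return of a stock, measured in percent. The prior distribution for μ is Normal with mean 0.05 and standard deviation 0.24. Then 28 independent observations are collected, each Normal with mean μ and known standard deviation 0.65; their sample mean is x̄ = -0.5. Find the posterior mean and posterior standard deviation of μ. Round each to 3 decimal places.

Prior precision 1/τ₀² = 1/0.24² = 17.3611; data precision n/σ² = 28/0.65² = 66.2722.
Posterior precision = 17.3611 + 66.2722 = 83.6333, giving posterior SD = 1/√83.6333 = 0.109.
Posterior mean = (17.3611·0.05 + 66.2722·-0.5) / 83.6333 = -0.386.

Posterior mean ≈ -0.386; posterior SD ≈ 0.109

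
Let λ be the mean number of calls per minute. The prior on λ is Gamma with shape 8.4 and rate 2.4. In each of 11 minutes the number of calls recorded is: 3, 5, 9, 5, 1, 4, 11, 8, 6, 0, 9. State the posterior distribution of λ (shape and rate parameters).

Posterior: Gamma(shape=69.4, rate=13.4)

Total count ∑xᵢ = 61 over n = 11 minutes.
Gamma is conjugate to the Poisson likelihood: posterior is Gamma(shape = 8.4+61 = 69.4, rate = 2.4+11 = 13.4).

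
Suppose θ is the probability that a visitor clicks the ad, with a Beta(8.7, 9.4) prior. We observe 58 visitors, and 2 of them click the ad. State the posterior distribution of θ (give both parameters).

The binomial likelihood is conjugate to the Beta prior: with 2 successes and 56 failures, the posterior is Beta(8.7+2, 9.4+56) = Beta(10.7, 65.4).

Posterior: Beta(10.7, 65.4)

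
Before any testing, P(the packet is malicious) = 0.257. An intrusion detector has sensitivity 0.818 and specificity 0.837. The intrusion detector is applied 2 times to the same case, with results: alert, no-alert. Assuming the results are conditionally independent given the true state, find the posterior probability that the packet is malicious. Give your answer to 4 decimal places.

With H the event that the packet is malicious, the joint likelihood of the observed sequence is P(data|H) = 0.818·0.182 = 0.14888 and P(data|¬H) = 0.163·0.837 = 0.13643.
Bayes: P(H|data) = 0.257·0.14888 / (0.257·0.14888 + 0.743·0.13643) = 0.038261/0.13963 = 0.2740.

Posterior P(H) ≈ 0.2740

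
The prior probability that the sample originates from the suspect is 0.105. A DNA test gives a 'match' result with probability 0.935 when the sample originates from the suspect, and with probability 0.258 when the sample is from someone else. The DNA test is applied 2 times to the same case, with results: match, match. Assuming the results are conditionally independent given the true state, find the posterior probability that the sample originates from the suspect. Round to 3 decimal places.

With H the event that the sample originates from the suspect, the joint likelihood of the observed sequence is P(data|H) = 0.935·0.935 = 0.87423 and P(data|¬H) = 0.258·0.258 = 0.066564.
Bayes: P(H|data) = 0.105·0.87423 / (0.105·0.87423 + 0.895·0.066564) = 0.091794/0.15137 = 0.6064.

Posterior P(H) ≈ 0.606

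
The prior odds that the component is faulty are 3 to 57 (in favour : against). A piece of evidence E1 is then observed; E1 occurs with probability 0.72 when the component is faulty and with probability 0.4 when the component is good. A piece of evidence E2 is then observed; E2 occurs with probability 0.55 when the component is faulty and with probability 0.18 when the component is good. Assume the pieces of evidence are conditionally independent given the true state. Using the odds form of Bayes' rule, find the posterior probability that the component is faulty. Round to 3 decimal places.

Prior odds = 3/57 = 0.052632. In log-odds, ln(0.052632) = -2.9444.
Add log likelihood ratios: ln(1.8000) + ln(3.0556) = 1.7047.
Posterior log-odds = -1.2397, so posterior odds = exp(-1.2397) = 0.28947. Converting, P(H|E) = 0.28947/1.2895 = 0.224.

Posterior probability ≈ 0.224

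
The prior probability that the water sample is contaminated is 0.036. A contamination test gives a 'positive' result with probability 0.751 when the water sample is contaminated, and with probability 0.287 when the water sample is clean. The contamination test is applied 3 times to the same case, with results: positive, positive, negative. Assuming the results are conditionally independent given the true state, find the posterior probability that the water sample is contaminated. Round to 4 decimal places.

Let H be the event that the water sample is contaminated; start with P(H) = 0.036. P('positive'|H) = 0.751, P('positive'|¬H) = 0.287.
Update on result 1 ('positive'): P(H) ← 0.751·0.0360 / (0.751·0.0360 + 0.287·0.9640) = 0.027036/0.30370 = 0.0890.
Update on result 2 ('positive'): P(H) ← 0.751·0.0890 / (0.751·0.0890 + 0.287·0.9110) = 0.066855/0.32831 = 0.2036.
Update on result 3 ('negative'): P(H) ← 0.249·0.2036 / (0.249·0.2036 + 0.713·0.7964) = 0.050705/0.61851 = 0.0820.

Posterior P(H) ≈ 0.0820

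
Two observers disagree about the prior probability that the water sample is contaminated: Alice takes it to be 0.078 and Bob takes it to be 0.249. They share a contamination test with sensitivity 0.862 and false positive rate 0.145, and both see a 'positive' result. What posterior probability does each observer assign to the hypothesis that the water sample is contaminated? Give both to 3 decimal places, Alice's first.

The likelihood ratio for a 'positive' result is 0.862/0.145 = 5.9448.
Alice: prior odds 0.078/0.922 = 0.084599; posterior odds 0.50292; posterior probability 0.335.
Bob: prior odds 0.249/0.751 = 0.33156; posterior odds 1.9711; posterior probability 0.663.

Alice: 0.335; Bob: 0.663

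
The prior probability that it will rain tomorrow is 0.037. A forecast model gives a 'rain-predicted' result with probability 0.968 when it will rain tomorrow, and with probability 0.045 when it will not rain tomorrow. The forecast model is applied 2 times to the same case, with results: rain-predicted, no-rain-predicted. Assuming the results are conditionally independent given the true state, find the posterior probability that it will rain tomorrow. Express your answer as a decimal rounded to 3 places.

Posterior P(H) ≈ 0.027

Let H be the event that it will rain tomorrow; start with P(H) = 0.037. P('rain-predicted'|H) = 0.968, P('rain-predicted'|¬H) = 0.045.
Update on result 1 ('rain-predicted'): P(H) ← 0.968·0.0370 / (0.968·0.0370 + 0.045·0.9630) = 0.035816/0.079151 = 0.4525.
Update on result 2 ('no-rain-predicted'): P(H) ← 0.032·0.4525 / (0.032·0.4525 + 0.955·0.5475) = 0.014480/0.53734 = 0.0269.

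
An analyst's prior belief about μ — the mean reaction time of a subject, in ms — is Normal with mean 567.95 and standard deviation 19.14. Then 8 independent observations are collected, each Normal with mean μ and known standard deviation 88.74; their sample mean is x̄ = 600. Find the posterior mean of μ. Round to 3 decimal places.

Posterior mean ≈ 576.643

Prior precision 1/τ₀² = 1/19.14² = 0.00272971; data precision n/σ² = 8/88.74² = 0.00101590.
Posterior precision = 0.00272971 + 0.00101590 = 0.00374561.
Posterior mean = (0.00272971·567.95 + 0.00101590·600) / 0.00374561 = 576.643.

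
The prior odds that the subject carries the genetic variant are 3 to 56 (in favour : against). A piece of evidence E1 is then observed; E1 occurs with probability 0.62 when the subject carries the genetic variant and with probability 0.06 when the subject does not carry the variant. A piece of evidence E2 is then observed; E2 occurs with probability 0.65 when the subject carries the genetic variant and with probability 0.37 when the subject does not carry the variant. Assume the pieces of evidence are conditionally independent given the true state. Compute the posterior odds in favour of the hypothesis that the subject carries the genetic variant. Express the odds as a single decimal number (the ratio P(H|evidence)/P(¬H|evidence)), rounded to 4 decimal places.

Posterior odds ≈ 0.9725

Prior odds = 3/56 = 0.053571. In log-odds, ln(0.053571) = -2.9267.
Add log likelihood ratios: ln(10.333) + ln(1.7568) = 2.8988.
Posterior log-odds = -0.027895, so posterior odds = exp(-0.027895) = 0.97249.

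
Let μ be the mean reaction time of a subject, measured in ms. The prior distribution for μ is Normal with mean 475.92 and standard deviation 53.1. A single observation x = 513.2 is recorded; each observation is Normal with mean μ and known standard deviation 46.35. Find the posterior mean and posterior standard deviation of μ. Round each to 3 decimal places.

Posterior mean ≈ 497.079; posterior SD ≈ 34.919

With known σ, the Normal prior is conjugate. Weight on the data is w = (n/σ²)/(n/σ² + 1/τ₀²) = 0.00046548/(0.00046548+0.00035466) = 0.56756.
Posterior mean = w·x̄ + (1−w)·μ₀ = 0.56756·513.2 + 0.43244·475.92 = 497.079. Posterior variance = 1/(0.00046548+0.00035466) = 1219.31, so SD = 34.919.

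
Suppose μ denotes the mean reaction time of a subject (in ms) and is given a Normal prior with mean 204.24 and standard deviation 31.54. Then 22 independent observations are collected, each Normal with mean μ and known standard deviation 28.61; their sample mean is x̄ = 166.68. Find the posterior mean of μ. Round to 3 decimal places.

Prior precision 1/τ₀² = 1/31.54² = 0.00100526; data precision n/σ² = 22/28.61² = 0.0268774.
Posterior precision = 0.00100526 + 0.0268774 = 0.0278826.
Posterior mean = (0.00100526·204.24 + 0.0268774·166.68) / 0.0278826 = 168.034.

Posterior mean ≈ 168.034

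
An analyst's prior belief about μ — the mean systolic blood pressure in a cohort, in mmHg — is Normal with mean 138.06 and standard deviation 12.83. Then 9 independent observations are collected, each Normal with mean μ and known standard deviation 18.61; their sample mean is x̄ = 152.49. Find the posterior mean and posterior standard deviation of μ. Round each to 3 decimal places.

With known σ, the Normal prior is conjugate. Weight on the data is w = (n/σ²)/(n/σ² + 1/τ₀²) = 0.0259866/(0.0259866+0.00607501) = 0.81052.
Posterior mean = w·x̄ + (1−w)·μ₀ = 0.81052·152.49 + 0.18948·138.06 = 149.756. Posterior variance = 1/(0.0259866+0.00607501) = 31.1899, so SD = 5.585.

Posterior mean ≈ 149.756; posterior SD ≈ 5.585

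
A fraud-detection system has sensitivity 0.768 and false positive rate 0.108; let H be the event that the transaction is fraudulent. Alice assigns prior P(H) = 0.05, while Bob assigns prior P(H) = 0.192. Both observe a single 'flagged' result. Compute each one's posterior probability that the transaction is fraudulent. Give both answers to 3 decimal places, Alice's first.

Alice: 0.272; Bob: 0.628

The likelihood ratio for a 'flagged' result is 0.768/0.108 = 7.1111.
Alice: prior odds 0.05/0.95 = 0.052632; posterior odds 0.37427; posterior probability 0.272.
Bob: prior odds 0.192/0.808 = 0.23762; posterior odds 1.6898; posterior probability 0.628.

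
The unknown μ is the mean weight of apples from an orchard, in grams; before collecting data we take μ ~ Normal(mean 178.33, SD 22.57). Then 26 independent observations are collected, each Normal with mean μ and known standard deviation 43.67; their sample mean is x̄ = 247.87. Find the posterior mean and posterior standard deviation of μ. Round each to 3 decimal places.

Prior precision 1/τ₀² = 1/22.57² = 0.00196307; data precision n/σ² = 26/43.67² = 0.0136335.
Posterior precision = 0.00196307 + 0.0136335 = 0.0155966, giving posterior SD = 1/√0.0155966 = 8.007.
Posterior mean = (0.00196307·178.33 + 0.0136335·247.87) / 0.0155966 = 239.117.

Posterior mean ≈ 239.117; posterior SD ≈ 8.007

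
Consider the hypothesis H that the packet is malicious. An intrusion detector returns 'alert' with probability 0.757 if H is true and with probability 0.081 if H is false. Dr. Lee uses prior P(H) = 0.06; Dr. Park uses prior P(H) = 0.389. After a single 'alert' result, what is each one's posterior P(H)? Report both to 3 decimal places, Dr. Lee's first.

Dr. Lee: 0.374; Dr. Park: 0.856

The likelihood ratio for an 'alert' result is 0.757/0.081 = 9.3457.
Dr. Lee: prior odds 0.06/0.94 = 0.063830; posterior odds 0.59653; posterior probability 0.374.
Dr. Park: prior odds 0.389/0.611 = 0.63666; posterior odds 5.9500; posterior probability 0.856.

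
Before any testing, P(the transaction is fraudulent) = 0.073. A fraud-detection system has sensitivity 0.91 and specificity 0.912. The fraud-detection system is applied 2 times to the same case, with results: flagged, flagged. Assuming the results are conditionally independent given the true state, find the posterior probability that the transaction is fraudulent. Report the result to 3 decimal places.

Posterior P(H) ≈ 0.894

With H the event that the transaction is fraudulent, the joint likelihood of the observed sequence is P(data|H) = 0.91·0.91 = 0.82810 and P(data|¬H) = 0.088·0.088 = 0.0077440.
Bayes: P(H|data) = 0.073·0.82810 / (0.073·0.82810 + 0.927·0.0077440) = 0.060451/0.067630 = 0.8939.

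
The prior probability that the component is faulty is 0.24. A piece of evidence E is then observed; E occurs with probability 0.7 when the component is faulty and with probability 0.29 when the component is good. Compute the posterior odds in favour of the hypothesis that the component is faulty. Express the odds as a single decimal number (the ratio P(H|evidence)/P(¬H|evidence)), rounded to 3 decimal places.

Prior odds = 0.24/(1−0.24) = 0.31579.
Likelihood ratio for E = 0.7/0.29 = 2.4138.
Posterior odds = prior odds × LR = 0.76225.

Posterior odds ≈ 0.762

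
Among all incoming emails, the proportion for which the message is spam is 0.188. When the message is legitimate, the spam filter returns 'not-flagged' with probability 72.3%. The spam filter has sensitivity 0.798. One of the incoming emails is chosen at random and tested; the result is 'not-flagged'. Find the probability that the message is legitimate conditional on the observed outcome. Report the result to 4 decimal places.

Write H for 'the message is spam'. Prior odds H:¬H = 0.188/0.812 = 0.23153. For the 'not-flagged' outcome, the likelihood ratio is 0.202/0.723 = 0.27939.
Posterior odds = 0.23153 × 0.27939 = 0.064687, so P(H|E) = 0.064687/(1+0.064687) = 0.0608. Then P(¬H|E) = 1 − 0.0608 = 0.9392.

P(¬H | E) ≈ 0.9392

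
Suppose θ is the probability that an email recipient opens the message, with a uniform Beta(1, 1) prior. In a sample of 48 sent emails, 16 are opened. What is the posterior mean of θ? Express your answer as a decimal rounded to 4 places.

Posterior mean ≈ 0.3400

The binomial likelihood is conjugate to the Beta prior: with 16 successes and 32 failures, the posterior is Beta(1+16, 1+32) = Beta(17, 33).
Posterior mean = α/(α+β) = 17/50 = 0.3400.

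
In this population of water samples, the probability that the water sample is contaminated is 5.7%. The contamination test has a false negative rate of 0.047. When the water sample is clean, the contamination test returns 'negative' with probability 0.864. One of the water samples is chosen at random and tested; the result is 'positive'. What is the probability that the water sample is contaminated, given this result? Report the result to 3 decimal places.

P(H | E) ≈ 0.298

Let H be the event that the water sample is contaminated. P(H) = 0.057, so P(¬H) = 0.943. With E the 'positive' result, P(E|H) = 0.953 and P(E|¬H) = 0.136.
P(E) = 0.953·0.057 + 0.136·0.943 = 0.054321 + 0.12825 = 0.18257.
By Bayes' theorem, P(H|E) = 0.054321 / 0.18257 = 0.298.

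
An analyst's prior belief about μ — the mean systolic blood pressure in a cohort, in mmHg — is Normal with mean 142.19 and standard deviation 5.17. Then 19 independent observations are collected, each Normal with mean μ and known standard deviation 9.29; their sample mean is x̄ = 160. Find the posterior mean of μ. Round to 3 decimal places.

Prior precision 1/τ₀² = 1/5.17² = 0.0374127; data precision n/σ² = 19/9.29² = 0.220152.
Posterior precision = 0.0374127 + 0.220152 = 0.257564.
Posterior mean = (0.0374127·142.19 + 0.220152·160) / 0.257564 = 157.413.

Posterior mean ≈ 157.413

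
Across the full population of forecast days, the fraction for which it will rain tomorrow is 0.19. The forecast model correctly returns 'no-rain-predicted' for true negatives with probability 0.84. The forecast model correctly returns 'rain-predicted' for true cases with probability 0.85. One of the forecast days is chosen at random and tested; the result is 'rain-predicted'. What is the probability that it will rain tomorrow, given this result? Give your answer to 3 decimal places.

P(H | E) ≈ 0.555

Let H be the event that it will rain tomorrow. P(H) = 0.19, so P(¬H) = 0.81. With E the 'rain-predicted' result, P(E|H) = 0.85 and P(E|¬H) = 0.16.
P(E) = 0.85·0.19 + 0.16·0.81 = 0.16150 + 0.12960 = 0.29110.
By Bayes' theorem, P(H|E) = 0.16150 / 0.29110 = 0.555.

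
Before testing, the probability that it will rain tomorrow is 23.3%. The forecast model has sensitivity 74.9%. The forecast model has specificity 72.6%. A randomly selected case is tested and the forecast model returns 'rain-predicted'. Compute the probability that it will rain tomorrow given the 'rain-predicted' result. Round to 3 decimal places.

Write H for 'it will rain tomorrow'. Prior odds H:¬H = 0.233/0.767 = 0.30378. For the 'rain-predicted' outcome, the likelihood ratio is 0.749/0.274 = 2.7336.
Posterior odds = 0.30378 × 2.7336 = 0.83041, so P(H|E) = 0.83041/(1+0.83041) = 0.454.

P(H | E) ≈ 0.454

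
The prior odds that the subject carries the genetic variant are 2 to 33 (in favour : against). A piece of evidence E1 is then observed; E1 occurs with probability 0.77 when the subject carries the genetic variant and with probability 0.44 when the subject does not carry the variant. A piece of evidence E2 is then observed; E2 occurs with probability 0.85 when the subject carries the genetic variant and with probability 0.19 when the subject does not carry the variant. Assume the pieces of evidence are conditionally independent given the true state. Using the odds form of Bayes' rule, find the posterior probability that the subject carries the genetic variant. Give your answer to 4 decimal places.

Prior odds = 2/33 = 0.060606. In log-odds, ln(0.060606) = -2.8034.
Add log likelihood ratios: ln(1.7500) + ln(4.4737) = 2.0578.
Posterior log-odds = -0.74553, so posterior odds = exp(-0.74553) = 0.47448. Converting, P(H|E) = 0.47448/1.4745 = 0.3218.

Posterior probability ≈ 0.3218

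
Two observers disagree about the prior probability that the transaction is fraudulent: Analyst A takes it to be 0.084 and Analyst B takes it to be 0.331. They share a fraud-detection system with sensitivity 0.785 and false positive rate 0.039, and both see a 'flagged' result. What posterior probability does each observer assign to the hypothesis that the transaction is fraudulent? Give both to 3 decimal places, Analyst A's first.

Analyst A: 0.649; Analyst B: 0.909

The likelihood ratio for a 'flagged' result is 0.785/0.039 = 20.128.
Analyst A: prior odds 0.084/0.916 = 0.091703; posterior odds 1.8458; posterior probability 0.649.
Analyst B: prior odds 0.331/0.669 = 0.49477; posterior odds 9.9588; posterior probability 0.909.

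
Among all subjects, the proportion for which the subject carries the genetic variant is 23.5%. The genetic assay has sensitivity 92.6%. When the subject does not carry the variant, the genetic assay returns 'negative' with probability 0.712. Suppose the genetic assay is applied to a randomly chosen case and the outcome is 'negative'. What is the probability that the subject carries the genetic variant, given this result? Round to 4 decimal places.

Write H for 'the subject carries the genetic variant'. Prior odds H:¬H = 0.235/0.765 = 0.30719. For the 'negative' outcome, the likelihood ratio is 0.074/0.712 = 0.10393.
Posterior odds = 0.30719 × 0.10393 = 0.031927, so P(H|E) = 0.031927/(1+0.031927) = 0.0309.

P(H | E) ≈ 0.0309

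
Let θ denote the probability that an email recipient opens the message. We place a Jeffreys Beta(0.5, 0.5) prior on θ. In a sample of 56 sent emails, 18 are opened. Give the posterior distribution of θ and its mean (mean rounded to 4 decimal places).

Posterior: Beta(18.5, 38.5); mean ≈ 0.3246

Observing 18 successes and 38 failures updates Beta(0.5, 0.5) by adding the success and failure counts to the two shape parameters: α = 0.5+18 = 18.5, β = 0.5+38 = 38.5.
E[θ | data] = 18.5/(18.5+38.5) = 0.3246.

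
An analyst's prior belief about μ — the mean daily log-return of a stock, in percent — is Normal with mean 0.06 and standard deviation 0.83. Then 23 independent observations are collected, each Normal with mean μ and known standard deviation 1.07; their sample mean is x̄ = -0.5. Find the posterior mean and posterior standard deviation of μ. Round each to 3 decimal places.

Posterior mean ≈ -0.462; posterior SD ≈ 0.215

Prior precision 1/τ₀² = 1/0.83² = 1.45159; data precision n/σ² = 23/1.07² = 20.0891.
Posterior precision = 1.45159 + 20.0891 = 21.5407, giving posterior SD = 1/√21.5407 = 0.215.
Posterior mean = (1.45159·0.06 + 20.0891·-0.5) / 21.5407 = -0.462.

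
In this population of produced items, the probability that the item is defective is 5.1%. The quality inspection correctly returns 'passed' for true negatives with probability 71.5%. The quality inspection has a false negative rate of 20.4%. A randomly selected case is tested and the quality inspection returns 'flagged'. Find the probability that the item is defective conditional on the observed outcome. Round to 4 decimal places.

P(H | E) ≈ 0.1305

Let H be the event that the item is defective. P(H) = 0.051, so P(¬H) = 0.949. With E the 'flagged' result, P(E|H) = 0.796 and P(E|¬H) = 0.285.
P(E) = 0.796·0.051 + 0.285·0.949 = 0.040596 + 0.27046 = 0.31106.
By Bayes' theorem, P(H|E) = 0.040596 / 0.31106 = 0.1305.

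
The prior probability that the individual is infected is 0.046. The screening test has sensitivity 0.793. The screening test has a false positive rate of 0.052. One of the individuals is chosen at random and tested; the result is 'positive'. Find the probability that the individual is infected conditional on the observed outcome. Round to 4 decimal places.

Let H be the event that the individual is infected. P(H) = 0.046, so P(¬H) = 0.954. With E the 'positive' result, P(E|H) = 0.793 and P(E|¬H) = 0.052.
P(E) = 0.793·0.046 + 0.052·0.954 = 0.036478 + 0.049608 = 0.086086.
By Bayes' theorem, P(H|E) = 0.036478 / 0.086086 = 0.4237.

P(H | E) ≈ 0.4237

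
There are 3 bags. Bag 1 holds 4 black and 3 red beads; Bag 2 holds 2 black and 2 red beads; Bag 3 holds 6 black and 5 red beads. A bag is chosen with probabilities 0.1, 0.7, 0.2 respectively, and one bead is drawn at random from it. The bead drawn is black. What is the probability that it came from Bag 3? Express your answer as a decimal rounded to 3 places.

Posterior probability ≈ 0.211

Tabulate prior·likelihood by source: [1] prior 0.1, lik 0.5714, product 0.05714; [2] prior 0.7, lik 0.5, product 0.3500; [3] prior 0.2, lik 0.5455, product 0.1091.
Normalizing constant = 0.51623; the posterior for Bag 3 is its product over the sum, 0.1091/0.51623 = 0.211.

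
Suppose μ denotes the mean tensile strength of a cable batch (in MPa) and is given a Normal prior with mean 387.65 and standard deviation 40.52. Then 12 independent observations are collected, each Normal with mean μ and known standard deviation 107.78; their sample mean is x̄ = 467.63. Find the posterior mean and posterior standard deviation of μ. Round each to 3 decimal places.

Prior precision 1/τ₀² = 1/40.52² = 0.00060906; data precision n/σ² = 12/107.78² = 0.00103301.
Posterior precision = 0.00060906 + 0.00103301 = 0.00164207, giving posterior SD = 1/√0.00164207 = 24.678.
Posterior mean = (0.00060906·387.65 + 0.00103301·467.63) / 0.00164207 = 437.965.

Posterior mean ≈ 437.965; posterior SD ≈ 24.678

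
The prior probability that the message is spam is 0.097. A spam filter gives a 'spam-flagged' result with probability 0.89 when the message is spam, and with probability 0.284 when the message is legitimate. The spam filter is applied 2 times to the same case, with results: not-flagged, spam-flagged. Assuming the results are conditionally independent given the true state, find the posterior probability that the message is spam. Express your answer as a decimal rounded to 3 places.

Let H be the event that the message is spam; start with P(H) = 0.097. P('spam-flagged'|H) = 0.89, P('spam-flagged'|¬H) = 0.284.
Update on result 1 ('not-flagged'): P(H) ← 0.11·0.0970 / (0.11·0.0970 + 0.716·0.9030) = 0.010670/0.65722 = 0.0162.
Update on result 2 ('spam-flagged'): P(H) ← 0.89·0.0162 / (0.89·0.0162 + 0.284·0.9838) = 0.014449/0.29384 = 0.0492.

Posterior P(H) ≈ 0.049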